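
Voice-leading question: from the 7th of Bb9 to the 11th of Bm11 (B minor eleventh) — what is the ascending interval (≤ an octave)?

The 7th of Bb9 is Ab; the 11th of Bm11 (B minor eleventh) is E.
Ab up to E is 8 semitones, a half step wider than a perfect fifth, so the interval is augmented.

augmented fifth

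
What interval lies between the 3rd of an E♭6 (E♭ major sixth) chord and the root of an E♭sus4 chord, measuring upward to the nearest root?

E♭6 (E♭ major sixth) has G as its 3rd, and E♭sus4 has E♭ as its root.
6 letter names make it a sixth; at 8 semitones (a half step narrower than major) the quality is minor.

minor sixth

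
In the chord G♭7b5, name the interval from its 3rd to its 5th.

diminished third

Spelling the chord: G♭-B♭-D𝄫-F♭.
So we need the interval from B♭ up to D𝄫.
3 letter names make it a third; at 2 semitones (a whole step narrower than major) the quality is diminished.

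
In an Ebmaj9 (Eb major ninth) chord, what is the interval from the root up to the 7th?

M7

Ebmaj9 (Eb major ninth) is spelled Eb–G–Bb–D–F.
That puts Eb below D.
Eb up to D spans 7 letter names and 11 semitones — a major seventh.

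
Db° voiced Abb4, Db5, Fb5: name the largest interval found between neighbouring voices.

Adjacent intervals: Abb4→Db5 = augmented fourth; Db5→Fb5 = minor third.
The largest is Abb4 to Db5, an augmented fourth (6 semitones).

augmented fourth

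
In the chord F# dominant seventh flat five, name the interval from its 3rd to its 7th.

diminished fifth

Spelling the chord: F#-A#-C-E.
3rd = A#; 7th = E.
5 letter names make it a fifth; at 6 semitones (a half step narrower than perfect) the quality is diminished.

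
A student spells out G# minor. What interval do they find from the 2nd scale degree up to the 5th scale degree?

perfect fourth

The scale runs G# A# B C# D# E F#.
The 2nd scale degree is A# and the 5th degree is D#.
Counting 4 letters and 5 half steps from A# gives a perfect fourth.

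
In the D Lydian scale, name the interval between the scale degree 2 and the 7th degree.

major sixth

Spelling the D Lydian scale: D E F# G# A B C#.
So we need the interval from E up to C#.
From E to C# is 9 semitones, exactly the major sixth.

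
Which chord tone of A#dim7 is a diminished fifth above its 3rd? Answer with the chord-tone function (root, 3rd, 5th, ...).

7th

Spelling the chord: A# C# E G.
The 3rd is C#. A diminished fifth above C# is G.
G is the chord's 7th.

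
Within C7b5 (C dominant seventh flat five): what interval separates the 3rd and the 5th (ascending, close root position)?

diminished third

Spelling the chord: C, E, G♭, B♭.
The 3rd is E and the 5th is G♭.
E up to G♭ is 2 semitones, a whole step narrower than a major third, so the interval is diminished.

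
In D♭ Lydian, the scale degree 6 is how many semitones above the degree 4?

The scale is D♭ E♭ F G A♭ B♭ C.
G up to B♭ is a minor third — 3 semitones.

3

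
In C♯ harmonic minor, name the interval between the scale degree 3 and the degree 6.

C♯ harmonic minor: C♯ D♯ E F♯ G♯ A B♯.
The scale degree 3 is E and the 6th scale degree is A.
From E to A is 5 semitones, exactly the perfect fourth.

perfect fourth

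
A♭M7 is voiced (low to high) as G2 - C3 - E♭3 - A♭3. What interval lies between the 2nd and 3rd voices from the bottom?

Those voices are C3 and E♭3.
3 letter names make it a third; at 3 semitones (a half step narrower than major) the quality is minor.

minor 3rd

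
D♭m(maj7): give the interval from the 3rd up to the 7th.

augmented 5th

D♭m(maj7) is spelled D♭ F♭ A♭ C.
3rd = F♭; 7th = C.
5 letter names make it a fifth; at 8 semitones (a half step wider than perfect) the quality is augmented.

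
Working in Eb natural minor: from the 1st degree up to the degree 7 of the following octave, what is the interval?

minor fourteenth

The scale runs Eb F Gb Ab Bb Cb Db.
That puts Eb below Db.
Eb up to Db is 22 semitones, a half step narrower than a major fourteenth, so the interval is minor.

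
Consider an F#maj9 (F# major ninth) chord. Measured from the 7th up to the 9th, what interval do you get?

F# major ninth: F# A# C# E# G#.
The 7th is E# and the 9th is G#.
From E# to G#: 3 semitones over a third = minor.

m3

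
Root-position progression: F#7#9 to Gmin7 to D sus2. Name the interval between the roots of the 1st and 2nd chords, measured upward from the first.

The roots are F# and G.
From F# to G: 1 semitone over a second = minor.

minor 2nd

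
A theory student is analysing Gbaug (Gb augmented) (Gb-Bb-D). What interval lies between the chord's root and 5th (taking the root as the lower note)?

The root is Gb and the 5th is D.
Gb up to D is 8 semitones, a half step wider than a perfect fifth, so the interval is augmented.

A5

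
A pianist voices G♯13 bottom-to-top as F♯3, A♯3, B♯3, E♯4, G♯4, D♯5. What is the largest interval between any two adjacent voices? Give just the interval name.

Adjacent intervals: F♯3→A♯3 = major third; A♯3→B♯3 = major second; B♯3→E♯4 = perfect fourth; E♯4→G♯4 = minor third; G♯4→D♯5 = perfect fifth.
The largest is G♯4 to D♯5, a perfect fifth (7 semitones).

perfect 5th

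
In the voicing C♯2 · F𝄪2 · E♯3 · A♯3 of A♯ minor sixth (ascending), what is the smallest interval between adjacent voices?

perfect 4th

Adjacent intervals: C♯2→F𝄪2 = augmented fourth; F𝄪2→E♯3 = minor seventh; E♯3→A♯3 = perfect fourth.
The smallest is E♯3 to A♯3, a perfect fourth (5 semitones).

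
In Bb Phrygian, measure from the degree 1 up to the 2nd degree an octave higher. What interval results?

minor ninth

Bb phrygian: Bb Cb Db Eb F Gb Ab.
That puts Bb below Cb.
Bb up to Cb is 13 semitones, a half step narrower than a major ninth, so the interval is minor.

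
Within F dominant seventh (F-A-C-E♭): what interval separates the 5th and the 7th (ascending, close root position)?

m3

That puts C below E♭.
From C to E♭: 3 semitones over a third = minor.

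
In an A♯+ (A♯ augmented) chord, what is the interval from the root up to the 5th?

augmented 5th

Spelling the chord: A♯ C𝄪 E𝄪.
So we need the interval from A♯ up to E𝄪.
5 letter names make it a fifth; at 8 semitones (a half step wider than perfect) the quality is augmented.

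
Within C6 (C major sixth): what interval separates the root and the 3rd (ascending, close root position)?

The chord tones of C6 (C major sixth) are C, E, G, A.
That puts C below E.
C up to E spans 3 letter names and 4 semitones — a major third.

major third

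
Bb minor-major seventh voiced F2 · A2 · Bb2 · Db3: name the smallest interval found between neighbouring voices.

Adjacent intervals: F2→A2 = major third; A2→Bb2 = minor second; Bb2→Db3 = minor third.
The smallest is A2 to Bb2, a minor second (1 semitone).

minor second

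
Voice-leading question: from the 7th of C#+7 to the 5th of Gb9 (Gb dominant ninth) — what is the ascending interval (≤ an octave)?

The 7th of C#+7 is B; the 5th of Gb9 (Gb dominant ninth) is Db.
B up to Db is 2 semitones, a whole step narrower than a major third, so the interval is diminished.

diminished third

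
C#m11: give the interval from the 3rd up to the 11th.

C#m11 (C# minor eleventh): C# E G# B D# F#.
The 3rd is E and the 11th is F#.
E up to F# spans 9 letter names and 14 semitones — a major ninth.

major 9th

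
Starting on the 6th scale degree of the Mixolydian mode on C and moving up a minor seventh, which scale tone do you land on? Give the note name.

The scale is C D E F G A Bb.
The 6th scale degree is A; a minor seventh above that is G — scale degree 5.

G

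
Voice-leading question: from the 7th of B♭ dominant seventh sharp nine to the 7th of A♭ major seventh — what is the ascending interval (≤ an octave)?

major seventh

The 7th of B♭ dominant seventh sharp nine is A♭; the 7th of A♭ major seventh is G.
A♭ up to G spans 7 letter names and 11 semitones — a major seventh.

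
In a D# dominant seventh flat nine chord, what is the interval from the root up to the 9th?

The chord tones of D#7b9 are D#–F##–A#–C#–E.
The root is D# and the 9th is E.
9 letter names make it a ninth; at 13 semitones (a half step narrower than major) the quality is minor.

minor ninth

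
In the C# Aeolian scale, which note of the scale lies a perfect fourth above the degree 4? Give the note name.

B

The scale is C# D# E F# G# A B.
The degree 4 is F#; a perfect fourth above that is B — scale degree 7.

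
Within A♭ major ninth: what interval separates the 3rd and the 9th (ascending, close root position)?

minor seventh

Spelling the chord: A♭ C E♭ G B♭.
The 3rd is C and the 9th is B♭.
From C to B♭: 10 semitones over a seventh = minor.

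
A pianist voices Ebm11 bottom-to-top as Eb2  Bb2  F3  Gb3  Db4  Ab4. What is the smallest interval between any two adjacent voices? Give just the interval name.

minor second

Adjacent intervals: Eb2→Bb2 = perfect fifth; Bb2→F3 = perfect fifth; F3→Gb3 = minor second; Gb3→Db4 = perfect fifth; Db4→Ab4 = perfect fifth.
The smallest is F3 to Gb3, a minor second (1 semitone).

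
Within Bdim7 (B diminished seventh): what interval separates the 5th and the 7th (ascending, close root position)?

Bdim7 (B diminished seventh): B-D-F-A♭.
So we need the interval from F up to A♭.
From F to A♭: 3 semitones over a third = minor.

minor 3rd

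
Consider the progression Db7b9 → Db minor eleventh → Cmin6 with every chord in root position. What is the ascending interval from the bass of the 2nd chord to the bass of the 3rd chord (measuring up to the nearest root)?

major 7th

The roots are Db and C.
From Db to C is 11 semitones, exactly the major seventh.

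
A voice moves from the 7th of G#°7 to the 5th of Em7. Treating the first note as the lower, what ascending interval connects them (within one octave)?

augmented fourth

G#°7 has F as its 7th, and Em7 has B as its 5th.
F up to B is 6 semitones, a half step wider than a perfect fourth, so the interval is augmented.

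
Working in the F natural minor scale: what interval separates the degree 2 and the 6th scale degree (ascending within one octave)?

diminished fifth

The scale runs F G A♭ B♭ C D♭ E♭.
So we need the interval from G up to D♭.
From G to D♭: 6 semitones over a fifth = diminished.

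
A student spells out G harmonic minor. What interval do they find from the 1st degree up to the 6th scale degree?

minor sixth

The scale runs G A Bb C D Eb F#.
The 1st degree is G and the degree 6 is Eb.
G up to Eb is 8 semitones, a half step narrower than a major sixth, so the interval is minor.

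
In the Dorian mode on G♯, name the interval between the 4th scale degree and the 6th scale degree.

The scale runs G♯ A♯ B C♯ D♯ E♯ F♯.
The 4th scale degree is C♯ and the scale degree 6 is E♯.
From C♯ to E♯ is 4 semitones, exactly the major third.

major third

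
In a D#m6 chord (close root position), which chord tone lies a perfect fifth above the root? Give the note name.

Spelling the chord: D#-F#-A#-B#.
The root is D#. A perfect fifth above D# is A#.
A# is the chord's 5th.

A#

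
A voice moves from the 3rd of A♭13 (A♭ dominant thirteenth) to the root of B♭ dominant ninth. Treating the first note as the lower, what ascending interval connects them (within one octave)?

minor seventh

A♭13 (A♭ dominant thirteenth) has C as its 3rd, and B♭ dominant ninth has B♭ as its root.
C up to B♭ is 10 semitones, a half step narrower than a major seventh, so the interval is minor.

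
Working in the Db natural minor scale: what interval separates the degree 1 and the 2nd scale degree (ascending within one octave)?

major second

Spelling the Db natural minor scale: Db Eb Fb Gb Ab Bbb Cb.
That puts Db below Eb.
Db up to Eb spans 2 letter names and 2 semitones — a major second.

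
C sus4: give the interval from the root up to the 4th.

perfect 4th

Csus4 (C sus4) is spelled C–F–G.
Root = C; 4th = F.
C up to F spans 4 letter names and 5 semitones — a perfect fourth.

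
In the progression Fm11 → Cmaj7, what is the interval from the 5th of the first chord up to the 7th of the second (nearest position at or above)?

The 5th of Fm11 is C; the 7th of Cmaj7 is B.
C up to B spans 7 letter names and 11 semitones — a major seventh.

major seventh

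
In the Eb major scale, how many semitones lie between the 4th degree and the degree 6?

The scale is Eb F G Ab Bb C D.
Ab up to C is a major third — 4 semitones.

4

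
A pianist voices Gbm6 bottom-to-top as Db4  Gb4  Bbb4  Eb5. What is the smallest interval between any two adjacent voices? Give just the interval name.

minor third

Adjacent intervals: Db4→Gb4 = perfect fourth; Gb4→Bbb4 = minor third; Bbb4→Eb5 = augmented fourth.
The smallest is Gb4 to Bbb4, a minor third (3 semitones).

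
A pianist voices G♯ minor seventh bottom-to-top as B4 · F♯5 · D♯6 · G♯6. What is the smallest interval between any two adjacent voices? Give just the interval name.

perfect fourth

Adjacent intervals: B4→F♯5 = perfect fifth; F♯5→D♯6 = major sixth; D♯6→G♯6 = perfect fourth.
The smallest is D♯6 to G♯6, a perfect fourth (5 semitones).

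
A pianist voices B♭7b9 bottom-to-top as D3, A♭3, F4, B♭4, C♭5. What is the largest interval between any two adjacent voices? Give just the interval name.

major sixth

Adjacent intervals: D3→A♭3 = diminished fifth; A♭3→F4 = major sixth; F4→B♭4 = perfect fourth; B♭4→C♭5 = minor second.
The largest is A♭3 to F4, a major sixth (9 semitones).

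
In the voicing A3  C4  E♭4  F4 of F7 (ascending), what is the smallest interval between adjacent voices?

major 2nd

Adjacent intervals: A3→C4 = minor third; C4→E♭4 = minor third; E♭4→F4 = major second.
The smallest is E♭4 to F4, a major second (2 semitones).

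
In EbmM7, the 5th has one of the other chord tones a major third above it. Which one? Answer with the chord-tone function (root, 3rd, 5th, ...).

7th

EbmM7 is spelled Eb–Gb–Bb–D.
The 5th is Bb. A major third above Bb is D.
D is the chord's 7th.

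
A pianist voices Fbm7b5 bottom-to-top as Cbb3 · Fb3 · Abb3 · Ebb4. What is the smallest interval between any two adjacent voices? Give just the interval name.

Adjacent intervals: Cbb3→Fb3 = augmented fourth; Fb3→Abb3 = minor third; Abb3→Ebb4 = perfect fifth.
The smallest is Fb3 to Abb3, a minor third (3 semitones).

minor third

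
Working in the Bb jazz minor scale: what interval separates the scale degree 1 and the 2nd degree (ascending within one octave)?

M2

Spelling the Bb jazz minor scale: Bb C Db Eb F G A.
The scale degree 1 is Bb and the degree 2 is C.
Counting 2 letters and 2 half steps from Bb gives a major second.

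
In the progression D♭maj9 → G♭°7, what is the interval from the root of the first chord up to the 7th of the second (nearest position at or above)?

d3

The root of D♭maj9 is D♭; the 7th of G♭°7 is F𝄫.
3 letter names make it a third; at 2 semitones (a whole step narrower than major) the quality is diminished.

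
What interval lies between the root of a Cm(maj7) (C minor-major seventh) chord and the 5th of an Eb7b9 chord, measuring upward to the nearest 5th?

minor seventh

Cm(maj7) (C minor-major seventh) has C as its root, and Eb7b9 has Bb as its 5th.
7 letter names make it a seventh; at 10 semitones (a half step narrower than major) the quality is minor.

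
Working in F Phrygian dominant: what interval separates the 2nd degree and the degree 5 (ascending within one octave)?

A4

Spelling F Phrygian dominant: F Gb A Bb C Db Eb.
That puts Gb below C.
From Gb to C: 6 semitones over a fourth = augmented.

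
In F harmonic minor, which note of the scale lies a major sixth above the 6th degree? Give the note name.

Bb

The scale is F G Ab Bb C Db E.
The 6th degree is Db; a major sixth above that is Bb — scale degree 4.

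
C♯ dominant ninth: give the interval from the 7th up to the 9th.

The chord tones of C♯9 are C♯ E♯ G♯ B D♯.
So we need the interval from B up to D♯.
Counting 3 letters and 4 half steps from B gives a major third.

M3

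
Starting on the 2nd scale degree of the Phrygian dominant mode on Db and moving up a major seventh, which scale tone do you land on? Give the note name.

Db

The scale is Db Ebb F Gb Ab Bbb Cb.
The 2nd scale degree is Ebb; a major seventh above that is Db — scale degree 1.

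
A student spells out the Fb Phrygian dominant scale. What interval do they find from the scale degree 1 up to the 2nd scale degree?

Spelling the Fb Phrygian dominant scale: Fb Gbb Ab Bbb Cb Dbb Ebb.
So we need the interval from Fb up to Gbb.
From Fb to Gbb: 1 semitone over a second = minor.

minor second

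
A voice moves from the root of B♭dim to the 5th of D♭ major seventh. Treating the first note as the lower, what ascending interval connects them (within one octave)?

B♭dim has B♭ as its root, and D♭ major seventh has A♭ as its 5th.
B♭ up to A♭ is 10 semitones, a half step narrower than a major seventh, so the interval is minor.

minor 7th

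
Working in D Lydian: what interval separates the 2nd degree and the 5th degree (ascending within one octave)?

perfect fourth

The scale runs D E F♯ G♯ A B C♯.
The 2nd degree is E and the scale degree 5 is A.
Counting 4 letters and 5 half steps from E gives a perfect fourth.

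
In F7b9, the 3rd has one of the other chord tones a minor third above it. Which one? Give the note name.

C

F7b9 (F dominant seventh flat nine): F, A, C, E♭, G♭.
The 3rd is A. A minor third above A is C.
C is the chord's 5th.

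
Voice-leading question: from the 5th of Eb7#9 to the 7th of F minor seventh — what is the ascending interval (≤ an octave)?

Eb7#9 has Bb as its 5th, and F minor seventh has Eb as its 7th.
Bb up to Eb spans 4 letter names and 5 semitones — a perfect fourth.

P4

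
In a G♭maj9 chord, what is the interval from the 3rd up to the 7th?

G♭maj9 (G♭ major ninth) is spelled G♭-B♭-D♭-F-A♭.
3rd = B♭; 7th = F.
B♭ up to F spans 5 letter names and 7 semitones — a perfect fifth.

perfect fifth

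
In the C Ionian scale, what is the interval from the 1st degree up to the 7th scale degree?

The scale runs C D E F G A B.
So we need the interval from C up to B.
Counting 7 letters and 11 half steps from C gives a major seventh.

major seventh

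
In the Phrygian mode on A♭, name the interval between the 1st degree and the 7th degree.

A♭ phrygian: A♭ B𝄫 C♭ D♭ E♭ F♭ G♭.
The 1st degree is A♭ and the scale degree 7 is G♭.
A♭ up to G♭ is 10 semitones, a half step narrower than a major seventh, so the interval is minor.

minor seventh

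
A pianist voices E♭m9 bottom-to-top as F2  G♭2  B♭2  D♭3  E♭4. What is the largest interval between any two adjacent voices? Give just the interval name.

major 9th

Adjacent intervals: F2→G♭2 = minor second; G♭2→B♭2 = major third; B♭2→D♭3 = minor third; D♭3→E♭4 = major ninth.
The largest is D♭3 to E♭4, a major ninth (14 semitones).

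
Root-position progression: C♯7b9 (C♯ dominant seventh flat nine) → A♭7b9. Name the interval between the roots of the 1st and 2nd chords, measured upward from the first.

diminished 6th

The roots are C♯ and A♭.
C♯ up to A♭ is 7 semitones, a whole step narrower than a major sixth, so the interval is diminished.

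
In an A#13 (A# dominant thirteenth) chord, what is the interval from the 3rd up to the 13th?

A#13 is spelled A#, C##, E#, G#, B#, F##.
So we need the interval from C## up to F##.
C## up to F## spans 11 letter names and 17 semitones — a perfect eleventh.

perfect eleventh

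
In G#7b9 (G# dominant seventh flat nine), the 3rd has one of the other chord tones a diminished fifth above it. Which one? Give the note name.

Spelling the chord: G#, B#, D#, F#, A.
The 3rd is B#. A diminished fifth above B# is F#.
F# is the chord's 7th.

F#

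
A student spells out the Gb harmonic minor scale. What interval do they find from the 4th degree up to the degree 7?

The scale runs Gb Ab Bbb Cb Db Ebb F.
4th degree = Cb; 7th scale degree = F.
4 letter names make it a fourth; at 6 semitones (a half step wider than perfect) the quality is augmented.

augmented fourth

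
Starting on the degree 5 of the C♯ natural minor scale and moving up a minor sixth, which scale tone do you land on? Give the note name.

E

The scale is C♯ D♯ E F♯ G♯ A B.
The degree 5 is G♯; a minor sixth above that is E — scale degree 3.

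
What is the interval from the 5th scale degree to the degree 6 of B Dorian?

The scale runs B C# D E F# G# A.
The 5th scale degree is F# and the scale degree 6 is G#.
From F# to G# is 2 semitones, exactly the major second.

M2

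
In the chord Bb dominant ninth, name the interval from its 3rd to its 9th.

minor 7th

Spelling the chord: Bb–D–F–Ab–C.
The 3rd is D and the 9th is C.
D up to C is 10 semitones, a half step narrower than a major seventh, so the interval is minor.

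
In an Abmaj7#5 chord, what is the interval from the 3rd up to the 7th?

The chord tones of Ab+maj7 are Ab, C, E, G.
3rd = C; 7th = G.
C up to G spans 5 letter names and 7 semitones — a perfect fifth.

perfect fifth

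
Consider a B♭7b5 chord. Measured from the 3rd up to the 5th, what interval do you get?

diminished third

B♭7b5 (B♭ dominant seventh flat five) is spelled B♭–D–F♭–A♭.
That puts D below F♭.
D up to F♭ is 2 semitones, a whole step narrower than a major third, so the interval is diminished.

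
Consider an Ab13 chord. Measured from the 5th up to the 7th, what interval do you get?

Ab dominant thirteenth is spelled Ab, C, Eb, Gb, Bb, F.
The 5th is Eb and the 7th is Gb.
From Eb to Gb: 3 semitones over a third = minor.

minor 3rd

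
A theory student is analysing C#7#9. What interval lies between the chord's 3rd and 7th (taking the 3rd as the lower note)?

diminished fifth

The chord tones of C#7#9 are C#–E#–G#–B–D##.
3rd = E#; 7th = B.
E# up to B is 6 semitones, a half step narrower than a perfect fifth, so the interval is diminished.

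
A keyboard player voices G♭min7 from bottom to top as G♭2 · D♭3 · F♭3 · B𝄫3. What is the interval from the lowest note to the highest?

The outer voices are G♭2 and B𝄫3.
10 letter names make it a tenth; at 15 semitones (a half step narrower than major) the quality is minor.

m10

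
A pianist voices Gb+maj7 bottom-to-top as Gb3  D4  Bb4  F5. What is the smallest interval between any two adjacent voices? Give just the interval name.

perfect fifth

Adjacent intervals: Gb3→D4 = augmented fifth; D4→Bb4 = minor sixth; Bb4→F5 = perfect fifth.
The smallest is Bb4 to F5, a perfect fifth (7 semitones).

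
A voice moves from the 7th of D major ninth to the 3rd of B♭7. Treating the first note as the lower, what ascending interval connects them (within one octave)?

minor second

D major ninth has C♯ as its 7th, and B♭7 has D as its 3rd.
C♯ up to D is 1 semitone, a half step narrower than a major second, so the interval is minor.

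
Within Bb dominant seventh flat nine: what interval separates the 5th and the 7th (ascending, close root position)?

Spelling the chord: Bb D F Ab Cb.
5th = F; 7th = Ab.
3 letter names make it a third; at 3 semitones (a half step narrower than major) the quality is minor.

minor 3rd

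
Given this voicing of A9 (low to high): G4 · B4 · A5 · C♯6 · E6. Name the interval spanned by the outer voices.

M13

The outer voices are G4 and E6.
Counting 13 letters and 21 half steps from G gives a major thirteenth.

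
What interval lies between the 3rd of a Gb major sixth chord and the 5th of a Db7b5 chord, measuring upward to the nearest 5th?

diminished 7th

The 3rd of Gb major sixth is Bb; the 5th of Db7b5 is Abb.
Bb up to Abb is 9 semitones, a whole step narrower than a major seventh, so the interval is diminished.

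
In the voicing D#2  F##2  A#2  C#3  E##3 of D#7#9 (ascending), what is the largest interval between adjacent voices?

Adjacent intervals: D#2→F##2 = major third; F##2→A#2 = minor third; A#2→C#3 = minor third; C#3→E##3 = augmented third.
The largest is C#3 to E##3, an augmented third (5 semitones).

A3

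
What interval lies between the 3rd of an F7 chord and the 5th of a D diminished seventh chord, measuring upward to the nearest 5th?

The 3rd of F7 is A; the 5th of D diminished seventh is Ab.
8 letter names make it an octave; at 11 semitones (a half step narrower than perfect) the quality is diminished.

diminished octave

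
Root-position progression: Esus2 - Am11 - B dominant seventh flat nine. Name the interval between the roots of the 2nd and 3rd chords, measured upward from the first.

major second

The roots are A and B.
Counting 2 letters and 2 half steps from A gives a major second.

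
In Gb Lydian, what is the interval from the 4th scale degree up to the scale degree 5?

Gb lydian: Gb Ab Bb C Db Eb F.
4th scale degree = C; scale degree 5 = Db.
From C to Db: 1 semitone over a second = minor.

minor second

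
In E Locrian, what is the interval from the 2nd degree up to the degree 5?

Spelling E Locrian: E F G A B♭ C D.
2nd degree = F; 5th degree = B♭.
F up to B♭ spans 4 letter names and 5 semitones — a perfect fourth.

perfect 4th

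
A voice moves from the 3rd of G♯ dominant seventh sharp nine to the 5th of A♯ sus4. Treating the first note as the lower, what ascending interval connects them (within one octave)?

G♯ dominant seventh sharp nine has B♯ as its 3rd, and A♯ sus4 has E♯ as its 5th.
From B♯ to E♯ is 5 semitones, exactly the perfect fourth.

P4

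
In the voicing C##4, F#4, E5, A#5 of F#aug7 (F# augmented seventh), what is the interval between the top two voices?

Those voices are E5 and A#5.
From E to A#: 6 semitones over a fourth = augmented.

A4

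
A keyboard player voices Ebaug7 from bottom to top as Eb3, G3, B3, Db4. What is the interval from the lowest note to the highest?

The outer voices are Eb3 and Db4.
Eb up to Db is 10 semitones, a half step narrower than a major seventh, so the interval is minor.

minor 7th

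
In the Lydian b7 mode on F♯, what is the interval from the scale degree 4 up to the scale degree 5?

The scale runs F♯ G♯ A♯ B♯ C♯ D♯ E.
Scale degree 4 = B♯; degree 5 = C♯.
2 letter names make it a second; at 1 semitone (a half step narrower than major) the quality is minor.

minor 2nd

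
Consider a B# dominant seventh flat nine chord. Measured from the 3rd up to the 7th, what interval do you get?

diminished 5th

Spelling the chord: B#-D##-F##-A#-C#.
So we need the interval from D## up to A#.
5 letter names make it a fifth; at 6 semitones (a half step narrower than perfect) the quality is diminished.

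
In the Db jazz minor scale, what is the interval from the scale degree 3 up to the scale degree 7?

Db melodic minor: Db Eb Fb Gb Ab Bb C.
The scale degree 3 is Fb and the degree 7 is C.
From Fb to C: 8 semitones over a fifth = augmented.

A5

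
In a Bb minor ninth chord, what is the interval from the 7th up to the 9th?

The chord tones of Bbm9 (Bb minor ninth) are Bb–Db–F–Ab–C.
That puts Ab below C.
Counting 3 letters and 4 half steps from Ab gives a major third.

major third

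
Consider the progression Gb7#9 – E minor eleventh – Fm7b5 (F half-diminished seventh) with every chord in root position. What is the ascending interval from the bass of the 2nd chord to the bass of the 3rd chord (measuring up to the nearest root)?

minor second

The roots are E and F.
E up to F is 1 semitone, a half step narrower than a major second, so the interval is minor.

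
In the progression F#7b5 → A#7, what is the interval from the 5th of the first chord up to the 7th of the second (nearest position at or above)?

The 5th of F#7b5 is C; the 7th of A#7 is G#.
From C to G#: 8 semitones over a fifth = augmented.

augmented 5th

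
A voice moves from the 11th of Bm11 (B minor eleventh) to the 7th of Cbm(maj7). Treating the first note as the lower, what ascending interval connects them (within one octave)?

Bm11 (B minor eleventh) has E as its 11th, and Cbm(maj7) has Bb as its 7th.
5 letter names make it a fifth; at 6 semitones (a half step narrower than perfect) the quality is diminished.

d5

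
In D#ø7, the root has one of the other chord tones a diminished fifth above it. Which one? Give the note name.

D# half-diminished seventh: D# F# A C#.
The root is D#. A diminished fifth above D# is A.
A is the chord's 5th.

A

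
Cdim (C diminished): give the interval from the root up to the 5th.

Cdim: C Eb Gb.
Root = C; 5th = Gb.
5 letter names make it a fifth; at 6 semitones (a half step narrower than perfect) the quality is diminished.

diminished 5th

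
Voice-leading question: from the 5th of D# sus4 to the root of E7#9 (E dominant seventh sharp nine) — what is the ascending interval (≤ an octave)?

The 5th of D# sus4 is A#; the root of E7#9 (E dominant seventh sharp nine) is E.
A# up to E is 6 semitones, a half step narrower than a perfect fifth, so the interval is diminished.

diminished fifth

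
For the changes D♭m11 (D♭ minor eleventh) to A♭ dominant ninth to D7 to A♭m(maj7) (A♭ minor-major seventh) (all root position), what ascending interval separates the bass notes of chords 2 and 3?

The roots are A♭ and D.
4 letter names make it a fourth; at 6 semitones (a half step wider than perfect) the quality is augmented.

augmented 4th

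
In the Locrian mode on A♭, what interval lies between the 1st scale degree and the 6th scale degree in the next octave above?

minor 13th

The scale runs A♭ B𝄫 C♭ D♭ E𝄫 F♭ G♭.
That puts A♭ below F♭.
A♭ up to F♭ is 20 semitones, a half step narrower than a major thirteenth, so the interval is minor.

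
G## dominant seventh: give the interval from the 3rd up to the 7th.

Spelling the chord: G##–B##–D##–F##.
The 3rd is B## and the 7th is F##.
5 letter names make it a fifth; at 6 semitones (a half step narrower than perfect) the quality is diminished.

diminished fifth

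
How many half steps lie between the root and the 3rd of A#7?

A#7: A#, C##, E#, G#.
A# to C## is a major third: 4 semitones.

4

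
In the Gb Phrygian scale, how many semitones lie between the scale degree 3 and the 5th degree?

The scale is Gb Abb Bbb Cb Db Ebb Fb.
Bbb up to Db is a major third — 4 semitones.

4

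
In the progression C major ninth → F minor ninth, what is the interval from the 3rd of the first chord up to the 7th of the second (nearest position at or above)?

The 3rd of C major ninth is E; the 7th of F minor ninth is E♭.
From E to E♭: 11 semitones over an octave = diminished.

d8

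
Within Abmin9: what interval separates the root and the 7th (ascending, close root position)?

Spelling the chord: Ab-Cb-Eb-Gb-Bb.
That puts Ab below Gb.
7 letter names make it a seventh; at 10 semitones (a half step narrower than major) the quality is minor.

minor seventh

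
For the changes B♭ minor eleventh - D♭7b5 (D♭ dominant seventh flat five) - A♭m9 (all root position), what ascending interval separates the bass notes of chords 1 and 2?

The roots are B♭ and D♭.
B♭ up to D♭ is 3 semitones, a half step narrower than a major third, so the interval is minor.

minor third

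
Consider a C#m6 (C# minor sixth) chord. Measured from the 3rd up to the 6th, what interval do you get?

C#m6 (C# minor sixth) is spelled C#, E, G#, A#.
3rd = E; 6th = A#.
E up to A# is 6 semitones, a half step wider than a perfect fourth, so the interval is augmented.

A4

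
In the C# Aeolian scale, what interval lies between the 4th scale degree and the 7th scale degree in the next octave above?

perfect eleventh

C# natural minor: C# D# E F# G# A B.
The 4th scale degree is F# and the degree 7 (up an octave) is B.
From F# to B is 17 semitones, exactly the perfect eleventh.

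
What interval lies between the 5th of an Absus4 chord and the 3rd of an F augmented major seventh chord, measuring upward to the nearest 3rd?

augmented fourth

Absus4 has Eb as its 5th, and F augmented major seventh has A as its 3rd.
From Eb to A: 6 semitones over a fourth = augmented.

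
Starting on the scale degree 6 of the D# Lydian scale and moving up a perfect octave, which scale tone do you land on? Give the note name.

The scale is D# E# F## G## A# B# C##.
The scale degree 6 is B#; a perfect octave above that is B# — scale degree 6.

B#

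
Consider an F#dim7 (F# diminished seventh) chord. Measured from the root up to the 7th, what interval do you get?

diminished seventh

F#dim7 is spelled F#–A–C–Eb.
Root = F#; 7th = Eb.
From F# to Eb: 9 semitones over a seventh = diminished.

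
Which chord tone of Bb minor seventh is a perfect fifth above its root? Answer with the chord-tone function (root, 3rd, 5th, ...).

Bb-7: Bb-Db-F-Ab.
The root is Bb. A perfect fifth above Bb is F.
F is the chord's 5th.

5th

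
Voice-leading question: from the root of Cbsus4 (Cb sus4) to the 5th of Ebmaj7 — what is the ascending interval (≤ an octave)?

Cbsus4 (Cb sus4) has Cb as its root, and Ebmaj7 has Bb as its 5th.
From Cb to Bb is 11 semitones, exactly the major seventh.

M7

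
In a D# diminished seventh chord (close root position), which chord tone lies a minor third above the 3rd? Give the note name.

The chord tones of D#dim7 (D# diminished seventh) are D#, F#, A, C.
The 3rd is F#. A minor third above F# is A.
A is the chord's 5th.

A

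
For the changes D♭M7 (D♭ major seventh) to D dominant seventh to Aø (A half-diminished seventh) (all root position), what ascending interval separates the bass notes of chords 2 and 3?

The roots are D and A.
D up to A spans 5 letter names and 7 semitones — a perfect fifth.

perfect 5th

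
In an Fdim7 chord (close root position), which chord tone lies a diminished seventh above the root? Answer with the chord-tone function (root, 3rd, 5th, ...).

The chord tones of Fdim7 (F diminished seventh) are F Ab Cb Ebb.
The root is F. A diminished seventh above F is Ebb.
Ebb is the chord's 7th.

7th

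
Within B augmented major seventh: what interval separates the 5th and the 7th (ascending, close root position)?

minor third

Spelling the chord: B D♯ F𝄪 A♯.
That puts F𝄪 below A♯.
3 letter names make it a third; at 3 semitones (a half step narrower than major) the quality is minor.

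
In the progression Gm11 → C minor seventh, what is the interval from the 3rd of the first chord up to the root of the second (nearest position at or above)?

major 2nd

Gm11 has Bb as its 3rd, and C minor seventh has C as its root.
From Bb to C is 2 semitones, exactly the major second.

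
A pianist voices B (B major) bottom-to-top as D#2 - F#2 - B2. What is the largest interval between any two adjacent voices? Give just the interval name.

Adjacent intervals: D#2→F#2 = minor third; F#2→B2 = perfect fourth.
The largest is F#2 to B2, a perfect fourth (5 semitones).

perfect fourth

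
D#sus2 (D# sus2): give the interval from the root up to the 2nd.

major 2nd

D# sus2 is spelled D#, E#, A#.
Root = D#; 2nd = E#.
D# up to E# spans 2 letter names and 2 semitones — a major second.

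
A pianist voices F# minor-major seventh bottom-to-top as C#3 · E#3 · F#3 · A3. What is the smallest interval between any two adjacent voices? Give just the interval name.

minor 2nd

Adjacent intervals: C#3→E#3 = major third; E#3→F#3 = minor second; F#3→A3 = minor third.
The smallest is E#3 to F#3, a minor second (1 semitone).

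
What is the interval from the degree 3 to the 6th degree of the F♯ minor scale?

perfect fourth

The scale runs F♯ G♯ A B C♯ D E.
So we need the interval from A up to D.
Counting 4 letters and 5 half steps from A gives a perfect fourth.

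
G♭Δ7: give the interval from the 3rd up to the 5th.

Spelling the chord: G♭-B♭-D♭-F.
So we need the interval from B♭ up to D♭.
B♭ up to D♭ is 3 semitones, a half step narrower than a major third, so the interval is minor.

minor third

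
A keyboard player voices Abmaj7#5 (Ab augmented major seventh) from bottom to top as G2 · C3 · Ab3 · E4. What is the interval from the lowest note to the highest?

The outer voices are G2 and E4.
Counting 13 letters and 21 half steps from G gives a major thirteenth.

major thirteenth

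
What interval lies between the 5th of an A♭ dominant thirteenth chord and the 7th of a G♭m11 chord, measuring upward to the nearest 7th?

The 5th of A♭ dominant thirteenth is E♭; the 7th of G♭m11 is F♭.
From E♭ to F♭: 1 semitone over a second = minor.

minor second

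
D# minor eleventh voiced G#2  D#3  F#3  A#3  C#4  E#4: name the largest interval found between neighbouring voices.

Adjacent intervals: G#2→D#3 = perfect fifth; D#3→F#3 = minor third; F#3→A#3 = major third; A#3→C#4 = minor third; C#4→E#4 = major third.
The largest is G#2 to D#3, a perfect fifth (7 semitones).

perfect fifth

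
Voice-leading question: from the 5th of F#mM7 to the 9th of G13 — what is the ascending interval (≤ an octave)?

F#mM7 has C# as its 5th, and G13 has A as its 9th.
6 letter names make it a sixth; at 8 semitones (a half step narrower than major) the quality is minor.

minor sixth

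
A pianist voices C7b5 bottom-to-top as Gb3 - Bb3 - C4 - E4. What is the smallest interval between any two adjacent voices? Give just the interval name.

major 2nd

Adjacent intervals: Gb3→Bb3 = major third; Bb3→C4 = major second; C4→E4 = major third.
The smallest is Bb3 to C4, a major second (2 semitones).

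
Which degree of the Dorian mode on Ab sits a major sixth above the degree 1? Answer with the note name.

F

The scale is Ab Bb Cb Db Eb F Gb.
The degree 1 is Ab; a major sixth above that is F — scale degree 6.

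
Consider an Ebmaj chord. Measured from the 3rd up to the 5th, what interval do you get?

minor third

Spelling the chord: Eb–G–Bb.
3rd = G; 5th = Bb.
From G to Bb: 3 semitones over a third = minor.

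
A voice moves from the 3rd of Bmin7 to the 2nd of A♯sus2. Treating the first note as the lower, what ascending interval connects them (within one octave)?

augmented sixth

Bmin7 has D as its 3rd, and A♯sus2 has B♯ as its 2nd.
From D to B♯: 10 semitones over a sixth = augmented.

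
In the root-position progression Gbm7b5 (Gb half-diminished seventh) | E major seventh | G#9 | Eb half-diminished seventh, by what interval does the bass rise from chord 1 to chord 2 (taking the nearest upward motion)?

The roots are Gb and E.
6 letter names make it a sixth; at 10 semitones (a half step wider than major) the quality is augmented.

A6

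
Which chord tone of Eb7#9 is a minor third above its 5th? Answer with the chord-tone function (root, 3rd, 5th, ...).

Eb7#9: Eb–G–Bb–Db–F#.
The 5th is Bb. A minor third above Bb is Db.
Db is the chord's 7th.

7th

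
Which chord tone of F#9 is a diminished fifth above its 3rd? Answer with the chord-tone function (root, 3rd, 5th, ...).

The chord tones of F#9 (F# dominant ninth) are F#-A#-C#-E-G#.
The 3rd is A#. A diminished fifth above A# is E.
E is the chord's 7th.

7th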